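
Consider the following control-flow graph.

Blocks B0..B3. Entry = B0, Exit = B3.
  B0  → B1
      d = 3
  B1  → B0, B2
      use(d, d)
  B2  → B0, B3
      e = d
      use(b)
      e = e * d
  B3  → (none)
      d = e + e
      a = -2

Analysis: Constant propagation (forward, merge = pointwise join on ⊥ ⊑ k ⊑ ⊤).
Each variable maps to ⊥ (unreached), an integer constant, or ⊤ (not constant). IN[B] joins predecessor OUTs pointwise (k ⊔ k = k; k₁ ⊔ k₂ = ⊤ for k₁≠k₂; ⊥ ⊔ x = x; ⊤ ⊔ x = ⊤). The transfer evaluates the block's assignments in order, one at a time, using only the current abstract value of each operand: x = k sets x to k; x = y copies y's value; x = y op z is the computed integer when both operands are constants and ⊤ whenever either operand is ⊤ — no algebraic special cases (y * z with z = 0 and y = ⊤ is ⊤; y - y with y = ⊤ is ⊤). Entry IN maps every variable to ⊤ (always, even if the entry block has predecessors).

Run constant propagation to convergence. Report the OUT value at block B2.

Fixpoint table:
  B0:   IN=(all ⊤)   OUT={d:3; rest ⊤}
  B1:   IN={d:3; rest ⊤}   OUT={d:3; rest ⊤}
  B2:   IN={d:3; rest ⊤}   OUT={d:3, e:9; rest ⊤}
  B3:   IN={d:3, e:9; rest ⊤}   OUT={a:-2, d:18, e:9; rest ⊤}

Merge at B2: IN[B2] = OUT[B1] = {a: ⊤, b: ⊤, c: ⊤, d: 3, e: ⊤, f: ⊤}
Applying B2's transfer function to that IN value gives OUT[B2] (row B2 above).

Answer: {a: ⊤, b: ⊤, c: ⊤, d: 3, e: 9, f: ⊤}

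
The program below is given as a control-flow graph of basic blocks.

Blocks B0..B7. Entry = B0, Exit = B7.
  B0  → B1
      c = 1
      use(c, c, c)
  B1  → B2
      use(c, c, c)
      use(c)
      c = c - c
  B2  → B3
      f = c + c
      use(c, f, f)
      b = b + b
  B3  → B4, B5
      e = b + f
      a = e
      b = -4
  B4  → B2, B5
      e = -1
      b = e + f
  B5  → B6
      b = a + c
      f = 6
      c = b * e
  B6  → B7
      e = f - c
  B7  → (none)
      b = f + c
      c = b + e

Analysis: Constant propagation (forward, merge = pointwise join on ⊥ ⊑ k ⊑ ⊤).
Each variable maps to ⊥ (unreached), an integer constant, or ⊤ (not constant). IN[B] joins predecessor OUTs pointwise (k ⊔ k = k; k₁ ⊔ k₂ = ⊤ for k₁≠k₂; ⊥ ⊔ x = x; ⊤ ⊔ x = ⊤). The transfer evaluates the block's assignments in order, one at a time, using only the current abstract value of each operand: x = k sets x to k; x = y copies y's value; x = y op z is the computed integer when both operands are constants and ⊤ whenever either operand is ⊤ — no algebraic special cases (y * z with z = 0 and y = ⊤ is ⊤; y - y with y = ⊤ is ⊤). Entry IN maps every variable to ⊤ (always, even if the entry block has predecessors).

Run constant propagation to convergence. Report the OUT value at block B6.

Fixpoint table:
  B0:   IN=(all ⊤)   OUT={c:1; rest ⊤}
  B1:   IN={c:1; rest ⊤}   OUT={c:0; rest ⊤}
  B2:   IN={c:0; rest ⊤}   OUT={c:0, f:0; rest ⊤}
  B3:   IN={c:0, f:0; rest ⊤}   OUT={b:-4, c:0, f:0; rest ⊤}
  B4:   IN={b:-4, c:0, f:0; rest ⊤}   OUT={b:-1, c:0, e:-1, f:0; rest ⊤}
  B5:   IN={c:0, f:0; rest ⊤}   OUT={f:6; rest ⊤}
  B6:   IN={f:6; rest ⊤}   OUT={f:6; rest ⊤}
  B7:   IN={f:6; rest ⊤}   OUT={f:6; rest ⊤}

Merge at B6: IN[B6] = OUT[B5] = {a: ⊤, b: ⊤, c: ⊤, d: ⊤, e: ⊤, f: 6}
Applying B6's transfer function to that IN value gives OUT[B6] (row B6 above).

Answer: {a: ⊤, b: ⊤, c: ⊤, d: ⊤, e: ⊤, f: 6}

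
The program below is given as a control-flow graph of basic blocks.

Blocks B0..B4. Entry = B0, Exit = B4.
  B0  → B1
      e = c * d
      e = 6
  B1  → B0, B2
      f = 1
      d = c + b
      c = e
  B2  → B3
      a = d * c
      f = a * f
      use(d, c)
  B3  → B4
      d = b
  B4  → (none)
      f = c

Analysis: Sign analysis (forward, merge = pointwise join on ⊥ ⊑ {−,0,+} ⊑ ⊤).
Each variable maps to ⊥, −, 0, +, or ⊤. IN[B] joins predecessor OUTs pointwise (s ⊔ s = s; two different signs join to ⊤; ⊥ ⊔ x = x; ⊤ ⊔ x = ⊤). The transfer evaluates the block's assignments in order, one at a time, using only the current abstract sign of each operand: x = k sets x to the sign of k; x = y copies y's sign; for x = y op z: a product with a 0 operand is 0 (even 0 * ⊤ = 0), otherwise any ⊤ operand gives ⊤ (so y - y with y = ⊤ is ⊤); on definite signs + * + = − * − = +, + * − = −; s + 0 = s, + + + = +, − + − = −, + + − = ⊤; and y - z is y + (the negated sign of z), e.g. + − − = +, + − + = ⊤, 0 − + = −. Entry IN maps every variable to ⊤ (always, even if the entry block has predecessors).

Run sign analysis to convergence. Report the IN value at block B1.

Answer: {a: ⊤, b: ⊤, c: ⊤, d: ⊤, e: +, f: ⊤}

Trace:
Converged values:
  B0: | IN=(all ⊤) | OUT={e:+; rest ⊤}
  B1: | IN={e:+; rest ⊤} | OUT={c:+, e:+, f:+; rest ⊤}
  B2: | IN={c:+, e:+, f:+; rest ⊤} | OUT={c:+, e:+; rest ⊤}
  B3: | IN={c:+, e:+; rest ⊤} | OUT={c:+, e:+; rest ⊤}
  B4: | IN={c:+, e:+; rest ⊤} | OUT={c:+, e:+, f:+; rest ⊤}

Merge at B1: IN[B1] = OUT[B0] = {a: ⊤, b: ⊤, c: ⊤, d: ⊤, e: +, f: ⊤}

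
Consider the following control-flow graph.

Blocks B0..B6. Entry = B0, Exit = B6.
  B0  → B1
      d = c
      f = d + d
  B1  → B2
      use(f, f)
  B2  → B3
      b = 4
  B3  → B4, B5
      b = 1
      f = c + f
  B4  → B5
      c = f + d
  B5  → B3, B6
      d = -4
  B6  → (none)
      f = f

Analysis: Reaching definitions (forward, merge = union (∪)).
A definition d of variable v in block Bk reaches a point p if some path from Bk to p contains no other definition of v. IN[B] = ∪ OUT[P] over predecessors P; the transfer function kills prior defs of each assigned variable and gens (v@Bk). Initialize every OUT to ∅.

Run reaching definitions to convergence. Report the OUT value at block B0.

Answer: {d@B0, f@B0}

Derivation:
Converged values:
  B0:  IN={}  OUT={d@B0, f@B0}
  B1:  IN={d@B0, f@B0}  OUT={d@B0, f@B0}
  B2:  IN={d@B0, f@B0}  OUT={b@B2, d@B0, f@B0}
  B3:  IN={b@B2, b@B3, c@B4, d@B0, d@B5, f@B0, f@B3}  OUT={b@B3, c@B4, d@B0, d@B5, f@B3}
  B4:  IN={b@B3, c@B4, d@B0, d@B5, f@B3}  OUT={b@B3, c@B4, d@B0, d@B5, f@B3}
  B5:  IN={b@B3, c@B4, d@B0, d@B5, f@B3}  OUT={b@B3, c@B4, d@B5, f@B3}
  B6:  IN={b@B3, c@B4, d@B5, f@B3}  OUT={b@B3, c@B4, d@B5, f@B6}

B0 is the boundary node: IN[B0] = {}
Applying B0's transfer function to that IN value gives OUT[B0] (row B0 above).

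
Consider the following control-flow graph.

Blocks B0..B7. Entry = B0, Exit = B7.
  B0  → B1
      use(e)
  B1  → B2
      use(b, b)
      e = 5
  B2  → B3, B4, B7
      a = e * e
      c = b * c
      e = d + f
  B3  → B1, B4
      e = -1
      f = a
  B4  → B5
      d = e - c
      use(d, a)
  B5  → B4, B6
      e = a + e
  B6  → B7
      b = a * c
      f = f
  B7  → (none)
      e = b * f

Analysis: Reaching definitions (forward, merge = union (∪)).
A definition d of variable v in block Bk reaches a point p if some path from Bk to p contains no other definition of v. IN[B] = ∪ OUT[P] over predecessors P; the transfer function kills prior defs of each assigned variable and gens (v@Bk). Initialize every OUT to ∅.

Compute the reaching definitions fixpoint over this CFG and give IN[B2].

Fixpoint table:
  B0:   IN={}   OUT={}
  B1:   IN={a@B2, c@B2, e@B3, f@B3}   OUT={a@B2, c@B2, e@B1, f@B3}
  B2:   IN={a@B2, c@B2, e@B1, f@B3}   OUT={a@B2, c@B2, e@B2, f@B3}
  B3:   IN={a@B2, c@B2, e@B2, f@B3}   OUT={a@B2, c@B2, e@B3, f@B3}
  B4:   IN={a@B2, c@B2, d@B4, e@B2, e@B3, e@B5, f@B3}   OUT={a@B2, c@B2, d@B4, e@B2, e@B3, e@B5, f@B3}
  B5:   IN={a@B2, c@B2, d@B4, e@B2, e@B3, e@B5, f@B3}   OUT={a@B2, c@B2, d@B4, e@B5, f@B3}
  B6:   IN={a@B2, c@B2, d@B4, e@B5, f@B3}   OUT={a@B2, b@B6, c@B2, d@B4, e@B5, f@B6}
  B7:   IN={a@B2, b@B6, c@B2, d@B4, e@B2, e@B5, f@B3, f@B6}   OUT={a@B2, b@B6, c@B2, d@B4, e@B7, f@B3, f@B6}

Merge at B2: IN[B2] = OUT[B1] = {a@B2, c@B2, e@B1, f@B3}

Answer: {a@B2, c@B2, e@B1, f@B3}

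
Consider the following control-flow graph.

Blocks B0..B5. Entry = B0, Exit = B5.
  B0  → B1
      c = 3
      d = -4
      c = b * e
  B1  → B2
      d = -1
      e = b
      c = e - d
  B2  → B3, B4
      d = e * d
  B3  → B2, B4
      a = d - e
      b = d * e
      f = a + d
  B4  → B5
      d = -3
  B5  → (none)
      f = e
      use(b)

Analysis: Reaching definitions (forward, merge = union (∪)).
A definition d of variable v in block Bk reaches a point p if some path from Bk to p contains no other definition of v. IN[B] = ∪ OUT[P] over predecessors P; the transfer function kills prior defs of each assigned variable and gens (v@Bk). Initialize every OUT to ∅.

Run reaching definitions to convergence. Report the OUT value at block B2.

Answer: {a@B3, b@B3, c@B1, d@B2, e@B1, f@B3}

Working:
Fixpoint table:
  B0:   IN={}   OUT={c@B0, d@B0}
  B1:   IN={c@B0, d@B0}   OUT={c@B1, d@B1, e@B1}
  B2:   IN={a@B3, b@B3, c@B1, d@B1, d@B2, e@B1, f@B3}   OUT={a@B3, b@B3, c@B1, d@B2, e@B1, f@B3}
  B3:   IN={a@B3, b@B3, c@B1, d@B2, e@B1, f@B3}   OUT={a@B3, b@B3, c@B1, d@B2, e@B1, f@B3}
  B4:   IN={a@B3, b@B3, c@B1, d@B2, e@B1, f@B3}   OUT={a@B3, b@B3, c@B1, d@B4, e@B1, f@B3}
  B5:   IN={a@B3, b@B3, c@B1, d@B4, e@B1, f@B3}   OUT={a@B3, b@B3, c@B1, d@B4, e@B1, f@B5}

Merge at B2: IN[B2] = OUT[B1] ⊔ OUT[B3] = {a@B3, b@B3, c@B1, d@B1, d@B2, e@B1, f@B3}
Applying B2's transfer function to that IN value gives OUT[B2] (row B2 above).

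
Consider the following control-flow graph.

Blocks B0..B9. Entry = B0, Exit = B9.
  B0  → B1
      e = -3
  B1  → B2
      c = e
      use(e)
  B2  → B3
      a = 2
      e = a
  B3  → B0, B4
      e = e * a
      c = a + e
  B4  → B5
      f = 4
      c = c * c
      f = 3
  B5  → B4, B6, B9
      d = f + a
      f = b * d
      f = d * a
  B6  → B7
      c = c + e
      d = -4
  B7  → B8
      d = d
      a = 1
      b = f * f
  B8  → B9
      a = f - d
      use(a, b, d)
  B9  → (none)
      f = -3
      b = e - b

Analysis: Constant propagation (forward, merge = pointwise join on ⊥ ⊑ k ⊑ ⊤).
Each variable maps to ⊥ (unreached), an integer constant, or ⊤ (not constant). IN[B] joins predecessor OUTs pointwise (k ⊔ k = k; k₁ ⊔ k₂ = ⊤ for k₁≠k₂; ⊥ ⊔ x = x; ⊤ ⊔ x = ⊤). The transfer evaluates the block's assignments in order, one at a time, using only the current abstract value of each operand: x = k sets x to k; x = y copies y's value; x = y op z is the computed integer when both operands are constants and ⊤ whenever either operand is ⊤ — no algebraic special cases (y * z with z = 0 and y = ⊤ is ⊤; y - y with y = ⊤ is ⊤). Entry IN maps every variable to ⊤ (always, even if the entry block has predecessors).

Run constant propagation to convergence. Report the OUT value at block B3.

Per-block solution:
  B0: | IN=(all ⊤) | OUT={e:-3; rest ⊤}
  B1: | IN={e:-3; rest ⊤} | OUT={c:-3, e:-3; rest ⊤}
  B2: | IN={c:-3, e:-3; rest ⊤} | OUT={a:2, c:-3, e:2; rest ⊤}
  B3: | IN={a:2, c:-3, e:2; rest ⊤} | OUT={a:2, c:6, e:4; rest ⊤}
  B4: | IN={a:2, e:4; rest ⊤} | OUT={a:2, e:4, f:3; rest ⊤}
  B5: | IN={a:2, e:4, f:3; rest ⊤} | OUT={a:2, d:5, e:4, f:10; rest ⊤}
  B6: | IN={a:2, d:5, e:4, f:10; rest ⊤} | OUT={a:2, d:-4, e:4, f:10; rest ⊤}
  B7: | IN={a:2, d:-4, e:4, f:10; rest ⊤} | OUT={a:1, b:100, d:-4, e:4, f:10; rest ⊤}
  B8: | IN={a:1, b:100, d:-4, e:4, f:10; rest ⊤} | OUT={a:14, b:100, d:-4, e:4, f:10; rest ⊤}
  B9: | IN={e:4, f:10; rest ⊤} | OUT={e:4, f:-3; rest ⊤}

Merge at B3: IN[B3] = OUT[B2] = {a: 2, b: ⊤, c: -3, d: ⊤, e: 2, f: ⊤}
Applying B3's transfer function to that IN value gives OUT[B3] (row B3 above).

Answer: {a: 2, b: ⊤, c: 6, d: ⊤, e: 4, f: ⊤}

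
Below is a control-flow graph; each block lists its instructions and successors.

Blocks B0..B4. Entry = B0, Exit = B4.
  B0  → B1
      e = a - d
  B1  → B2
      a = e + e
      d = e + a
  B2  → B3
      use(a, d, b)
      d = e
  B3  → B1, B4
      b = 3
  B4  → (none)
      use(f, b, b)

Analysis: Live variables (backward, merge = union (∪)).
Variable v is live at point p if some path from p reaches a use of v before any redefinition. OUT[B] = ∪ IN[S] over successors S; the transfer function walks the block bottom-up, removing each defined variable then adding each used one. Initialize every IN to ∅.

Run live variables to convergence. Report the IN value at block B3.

Answer: {e, f}

Trace:
Converged values:
  B0: | IN={a, b, d, f} | OUT={b, e, f}
  B1: | IN={b, e, f} | OUT={a, b, d, e, f}
  B2: | IN={a, b, d, e, f} | OUT={e, f}
  B3: | IN={e, f} | OUT={b, e, f}
  B4: | IN={b, f} | OUT={}

Merge at B3: OUT[B3] = IN[B1] ⊔ IN[B4] = {b, e, f}
Applying B3's transfer function to that OUT value gives IN[B3] (row B3 above).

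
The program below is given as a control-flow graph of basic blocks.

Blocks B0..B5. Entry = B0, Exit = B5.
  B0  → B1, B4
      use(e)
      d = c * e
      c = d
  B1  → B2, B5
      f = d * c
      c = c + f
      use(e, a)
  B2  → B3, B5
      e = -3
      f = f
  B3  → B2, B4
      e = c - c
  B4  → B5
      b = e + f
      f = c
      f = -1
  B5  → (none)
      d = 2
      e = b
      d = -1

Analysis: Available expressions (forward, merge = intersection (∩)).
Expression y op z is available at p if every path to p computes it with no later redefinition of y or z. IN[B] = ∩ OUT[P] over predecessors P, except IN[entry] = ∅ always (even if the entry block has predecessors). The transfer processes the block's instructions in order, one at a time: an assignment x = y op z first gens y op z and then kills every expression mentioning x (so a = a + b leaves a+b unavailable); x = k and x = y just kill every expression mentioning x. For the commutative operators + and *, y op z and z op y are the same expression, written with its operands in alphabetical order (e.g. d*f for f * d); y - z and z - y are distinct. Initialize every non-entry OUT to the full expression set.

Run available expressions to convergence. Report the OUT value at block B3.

Converged values:
  B0:   IN={}   OUT={}
  B1:   IN={}   OUT={}
  B2:   IN={}   OUT={}
  B3:   IN={}   OUT={c-c}
  B4:   IN={}   OUT={}
  B5:   IN={}   OUT={}

Merge at B3: IN[B3] = OUT[B2] = {}
Applying B3's transfer function to that IN value gives OUT[B3] (row B3 above).

Answer: {c-c}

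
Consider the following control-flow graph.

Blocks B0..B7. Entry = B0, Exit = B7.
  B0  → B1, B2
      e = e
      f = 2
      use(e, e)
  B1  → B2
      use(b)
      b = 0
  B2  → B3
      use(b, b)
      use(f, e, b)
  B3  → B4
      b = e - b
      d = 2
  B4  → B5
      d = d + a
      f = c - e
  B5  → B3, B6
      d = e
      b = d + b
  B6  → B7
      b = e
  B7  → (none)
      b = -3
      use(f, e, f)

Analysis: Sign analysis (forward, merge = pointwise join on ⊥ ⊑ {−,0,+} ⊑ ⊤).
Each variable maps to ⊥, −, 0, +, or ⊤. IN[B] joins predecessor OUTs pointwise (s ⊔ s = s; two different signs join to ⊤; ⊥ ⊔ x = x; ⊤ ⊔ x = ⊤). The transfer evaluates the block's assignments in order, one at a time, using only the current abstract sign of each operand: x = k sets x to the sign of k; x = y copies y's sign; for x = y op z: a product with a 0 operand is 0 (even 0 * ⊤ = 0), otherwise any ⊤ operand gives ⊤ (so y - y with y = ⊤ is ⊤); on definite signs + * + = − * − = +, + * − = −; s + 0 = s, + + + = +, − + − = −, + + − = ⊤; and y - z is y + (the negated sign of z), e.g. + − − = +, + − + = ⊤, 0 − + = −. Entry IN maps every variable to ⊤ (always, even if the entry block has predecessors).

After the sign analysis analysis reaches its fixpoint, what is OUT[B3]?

Converged values:
  B0:  IN=(all ⊤)  OUT={f:+; rest ⊤}
  B1:  IN={f:+; rest ⊤}  OUT={b:0, f:+; rest ⊤}
  B2:  IN={f:+; rest ⊤}  OUT={f:+; rest ⊤}
  B3:  IN=(all ⊤)  OUT={d:+; rest ⊤}
  B4:  IN={d:+; rest ⊤}  OUT=(all ⊤)
  B5:  IN=(all ⊤)  OUT=(all ⊤)
  B6:  IN=(all ⊤)  OUT=(all ⊤)
  B7:  IN=(all ⊤)  OUT={b:-; rest ⊤}

Merge at B3: IN[B3] = OUT[B2] ⊔ OUT[B5] = {a: ⊤, b: ⊤, c: ⊤, d: ⊤, e: ⊤, f: ⊤}
Applying B3's transfer function to that IN value gives OUT[B3] (row B3 above).

Answer: {a: ⊤, b: ⊤, c: ⊤, d: +, e: ⊤, f: ⊤}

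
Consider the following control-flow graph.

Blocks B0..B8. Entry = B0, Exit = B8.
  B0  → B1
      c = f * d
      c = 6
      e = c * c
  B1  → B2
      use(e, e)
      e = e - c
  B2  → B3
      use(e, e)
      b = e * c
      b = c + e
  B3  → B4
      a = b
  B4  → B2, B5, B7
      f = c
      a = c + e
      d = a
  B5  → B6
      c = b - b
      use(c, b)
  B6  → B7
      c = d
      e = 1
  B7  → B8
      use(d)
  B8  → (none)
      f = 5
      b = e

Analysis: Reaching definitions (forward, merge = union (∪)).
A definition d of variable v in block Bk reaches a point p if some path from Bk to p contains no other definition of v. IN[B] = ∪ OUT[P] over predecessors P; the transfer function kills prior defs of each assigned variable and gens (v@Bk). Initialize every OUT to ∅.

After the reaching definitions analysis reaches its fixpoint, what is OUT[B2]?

Fixpoint table:
  B0:   IN={}   OUT={c@B0, e@B0}
  B1:   IN={c@B0, e@B0}   OUT={c@B0, e@B1}
  B2:   IN={a@B4, b@B2, c@B0, d@B4, e@B1, f@B4}   OUT={a@B4, b@B2, c@B0, d@B4, e@B1, f@B4}
  B3:   IN={a@B4, b@B2, c@B0, d@B4, e@B1, f@B4}   OUT={a@B3, b@B2, c@B0, d@B4, e@B1, f@B4}
  B4:   IN={a@B3, b@B2, c@B0, d@B4, e@B1, f@B4}   OUT={a@B4, b@B2, c@B0, d@B4, e@B1, f@B4}
  B5:   IN={a@B4, b@B2, c@B0, d@B4, e@B1, f@B4}   OUT={a@B4, b@B2, c@B5, d@B4, e@B1, f@B4}
  B6:   IN={a@B4, b@B2, c@B5, d@B4, e@B1, f@B4}   OUT={a@B4, b@B2, c@B6, d@B4, e@B6, f@B4}
  B7:   IN={a@B4, b@B2, c@B0, c@B6, d@B4, e@B1, e@B6, f@B4}   OUT={a@B4, b@B2, c@B0, c@B6, d@B4, e@B1, e@B6, f@B4}
  B8:   IN={a@B4, b@B2, c@B0, c@B6, d@B4, e@B1, e@B6, f@B4}   OUT={a@B4, b@B8, c@B0, c@B6, d@B4, e@B1, e@B6, f@B8}

Merge at B2: IN[B2] = OUT[B1] ⊔ OUT[B4] = {a@B4, b@B2, c@B0, d@B4, e@B1, f@B4}
Applying B2's transfer function to that IN value gives OUT[B2] (row B2 above).

Answer: {a@B4, b@B2, c@B0, d@B4, e@B1, f@B4}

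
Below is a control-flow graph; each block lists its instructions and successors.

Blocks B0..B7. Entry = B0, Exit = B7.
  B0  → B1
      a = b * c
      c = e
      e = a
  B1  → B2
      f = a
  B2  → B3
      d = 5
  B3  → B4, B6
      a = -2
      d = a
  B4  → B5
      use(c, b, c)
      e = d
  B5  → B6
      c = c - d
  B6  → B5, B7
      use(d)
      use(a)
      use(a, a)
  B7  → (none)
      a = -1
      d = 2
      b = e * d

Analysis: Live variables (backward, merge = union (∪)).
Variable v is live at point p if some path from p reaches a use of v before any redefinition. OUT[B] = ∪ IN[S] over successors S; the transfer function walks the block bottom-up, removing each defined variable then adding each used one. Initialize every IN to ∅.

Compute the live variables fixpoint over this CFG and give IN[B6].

Answer: {a, c, d, e}

Trace:
Per-block solution:
  B0:  IN={b, c, e}  OUT={a, b, c, e}
  B1:  IN={a, b, c, e}  OUT={b, c, e}
  B2:  IN={b, c, e}  OUT={b, c, e}
  B3:  IN={b, c, e}  OUT={a, b, c, d, e}
  B4:  IN={a, b, c, d}  OUT={a, c, d, e}
  B5:  IN={a, c, d, e}  OUT={a, c, d, e}
  B6:  IN={a, c, d, e}  OUT={a, c, d, e}
  B7:  IN={e}  OUT={}

Merge at B6: OUT[B6] = IN[B5] ⊔ IN[B7] = {a, c, d, e}
Applying B6's transfer function to that OUT value gives IN[B6] (row B6 above).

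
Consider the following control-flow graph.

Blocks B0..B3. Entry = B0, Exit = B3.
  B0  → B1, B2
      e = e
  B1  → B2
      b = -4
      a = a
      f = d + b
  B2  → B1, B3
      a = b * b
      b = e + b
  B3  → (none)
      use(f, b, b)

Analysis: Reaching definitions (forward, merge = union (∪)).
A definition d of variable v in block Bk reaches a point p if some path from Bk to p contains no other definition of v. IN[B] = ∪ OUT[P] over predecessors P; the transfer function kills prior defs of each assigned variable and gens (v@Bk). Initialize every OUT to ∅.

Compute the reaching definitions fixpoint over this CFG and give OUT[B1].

Converged values:
  B0: | IN={} | OUT={e@B0}
  B1: | IN={a@B2, b@B2, e@B0, f@B1} | OUT={a@B1, b@B1, e@B0, f@B1}
  B2: | IN={a@B1, b@B1, e@B0, f@B1} | OUT={a@B2, b@B2, e@B0, f@B1}
  B3: | IN={a@B2, b@B2, e@B0, f@B1} | OUT={a@B2, b@B2, e@B0, f@B1}

Merge at B1: IN[B1] = OUT[B0] ⊔ OUT[B2] = {a@B2, b@B2, e@B0, f@B1}
Applying B1's transfer function to that IN value gives OUT[B1] (row B1 above).

Answer: {a@B1, b@B1, e@B0, f@B1}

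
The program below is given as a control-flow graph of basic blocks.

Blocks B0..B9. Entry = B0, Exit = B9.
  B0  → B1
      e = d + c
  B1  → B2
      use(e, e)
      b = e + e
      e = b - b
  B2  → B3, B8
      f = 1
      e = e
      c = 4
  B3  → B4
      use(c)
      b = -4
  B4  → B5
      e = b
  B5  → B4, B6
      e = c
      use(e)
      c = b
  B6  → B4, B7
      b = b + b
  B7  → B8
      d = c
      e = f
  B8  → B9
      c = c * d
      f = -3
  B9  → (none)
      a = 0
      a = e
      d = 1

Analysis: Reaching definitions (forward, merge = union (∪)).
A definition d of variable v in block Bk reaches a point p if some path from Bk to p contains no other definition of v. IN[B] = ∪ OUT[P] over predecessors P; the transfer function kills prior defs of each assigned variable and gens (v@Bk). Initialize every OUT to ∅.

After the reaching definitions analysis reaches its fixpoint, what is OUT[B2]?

Answer: {b@B1, c@B2, e@B2, f@B2}

Trace:
Fixpoint table:
  B0: | IN={} | OUT={e@B0}
  B1: | IN={e@B0} | OUT={b@B1, e@B1}
  B2: | IN={b@B1, e@B1} | OUT={b@B1, c@B2, e@B2, f@B2}
  B3: | IN={b@B1, c@B2, e@B2, f@B2} | OUT={b@B3, c@B2, e@B2, f@B2}
  B4: | IN={b@B3, b@B6, c@B2, c@B5, e@B2, e@B5, f@B2} | OUT={b@B3, b@B6, c@B2, c@B5, e@B4, f@B2}
  B5: | IN={b@B3, b@B6, c@B2, c@B5, e@B4, f@B2} | OUT={b@B3, b@B6, c@B5, e@B5, f@B2}
  B6: | IN={b@B3, b@B6, c@B5, e@B5, f@B2} | OUT={b@B6, c@B5, e@B5, f@B2}
  B7: | IN={b@B6, c@B5, e@B5, f@B2} | OUT={b@B6, c@B5, d@B7, e@B7, f@B2}
  B8: | IN={b@B1, b@B6, c@B2, c@B5, d@B7, e@B2, e@B7, f@B2} | OUT={b@B1, b@B6, c@B8, d@B7, e@B2, e@B7, f@B8}
  B9: | IN={b@B1, b@B6, c@B8, d@B7, e@B2, e@B7, f@B8} | OUT={a@B9, b@B1, b@B6, c@B8, d@B9, e@B2, e@B7, f@B8}

Merge at B2: IN[B2] = OUT[B1] = {b@B1, e@B1}
Applying B2's transfer function to that IN value gives OUT[B2] (row B2 above).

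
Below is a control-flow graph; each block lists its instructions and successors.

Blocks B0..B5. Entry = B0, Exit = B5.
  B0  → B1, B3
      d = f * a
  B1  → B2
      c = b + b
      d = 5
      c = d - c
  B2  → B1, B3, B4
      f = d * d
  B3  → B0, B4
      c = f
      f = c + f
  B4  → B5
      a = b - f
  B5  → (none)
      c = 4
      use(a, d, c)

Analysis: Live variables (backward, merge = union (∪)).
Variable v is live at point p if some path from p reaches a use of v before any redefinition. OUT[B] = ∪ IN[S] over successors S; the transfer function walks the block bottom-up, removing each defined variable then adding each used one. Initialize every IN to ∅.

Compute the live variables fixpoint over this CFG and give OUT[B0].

Answer: {a, b, d, f}

Derivation:
Converged values:
  B0: | IN={a, b, f} | OUT={a, b, d, f}
  B1: | IN={a, b} | OUT={a, b, d}
  B2: | IN={a, b, d} | OUT={a, b, d, f}
  B3: | IN={a, b, d, f} | OUT={a, b, d, f}
  B4: | IN={b, d, f} | OUT={a, d}
  B5: | IN={a, d} | OUT={}

Merge at B0: OUT[B0] = IN[B1] ⊔ IN[B3] = {a, b, d, f}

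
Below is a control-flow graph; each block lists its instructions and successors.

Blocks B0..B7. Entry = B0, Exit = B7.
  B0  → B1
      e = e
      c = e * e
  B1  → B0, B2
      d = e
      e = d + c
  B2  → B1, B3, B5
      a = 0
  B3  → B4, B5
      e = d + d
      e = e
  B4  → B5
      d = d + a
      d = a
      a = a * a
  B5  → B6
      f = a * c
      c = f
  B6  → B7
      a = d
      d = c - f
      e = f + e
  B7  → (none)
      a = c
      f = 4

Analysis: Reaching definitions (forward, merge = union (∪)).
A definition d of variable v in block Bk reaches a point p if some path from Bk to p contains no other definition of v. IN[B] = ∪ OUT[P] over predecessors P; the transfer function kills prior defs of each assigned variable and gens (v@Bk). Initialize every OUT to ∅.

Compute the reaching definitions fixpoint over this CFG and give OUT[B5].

Answer: {a@B2, a@B4, c@B5, d@B1, d@B4, e@B1, e@B3, f@B5}

Trace:
Per-block solution:
  B0:  IN={a@B2, c@B0, d@B1, e@B1}  OUT={a@B2, c@B0, d@B1, e@B0}
  B1:  IN={a@B2, c@B0, d@B1, e@B0, e@B1}  OUT={a@B2, c@B0, d@B1, e@B1}
  B2:  IN={a@B2, c@B0, d@B1, e@B1}  OUT={a@B2, c@B0, d@B1, e@B1}
  B3:  IN={a@B2, c@B0, d@B1, e@B1}  OUT={a@B2, c@B0, d@B1, e@B3}
  B4:  IN={a@B2, c@B0, d@B1, e@B3}  OUT={a@B4, c@B0, d@B4, e@B3}
  B5:  IN={a@B2, a@B4, c@B0, d@B1, d@B4, e@B1, e@B3}  OUT={a@B2, a@B4, c@B5, d@B1, d@B4, e@B1, e@B3, f@B5}
  B6:  IN={a@B2, a@B4, c@B5, d@B1, d@B4, e@B1, e@B3, f@B5}  OUT={a@B6, c@B5, d@B6, e@B6, f@B5}
  B7:  IN={a@B6, c@B5, d@B6, e@B6, f@B5}  OUT={a@B7, c@B5, d@B6, e@B6, f@B7}

Merge at B5: IN[B5] = OUT[B2] ⊔ OUT[B3] ⊔ OUT[B4] = {a@B2, a@B4, c@B0, d@B1, d@B4, e@B1, e@B3}
Applying B5's transfer function to that IN value gives OUT[B5] (row B5 above).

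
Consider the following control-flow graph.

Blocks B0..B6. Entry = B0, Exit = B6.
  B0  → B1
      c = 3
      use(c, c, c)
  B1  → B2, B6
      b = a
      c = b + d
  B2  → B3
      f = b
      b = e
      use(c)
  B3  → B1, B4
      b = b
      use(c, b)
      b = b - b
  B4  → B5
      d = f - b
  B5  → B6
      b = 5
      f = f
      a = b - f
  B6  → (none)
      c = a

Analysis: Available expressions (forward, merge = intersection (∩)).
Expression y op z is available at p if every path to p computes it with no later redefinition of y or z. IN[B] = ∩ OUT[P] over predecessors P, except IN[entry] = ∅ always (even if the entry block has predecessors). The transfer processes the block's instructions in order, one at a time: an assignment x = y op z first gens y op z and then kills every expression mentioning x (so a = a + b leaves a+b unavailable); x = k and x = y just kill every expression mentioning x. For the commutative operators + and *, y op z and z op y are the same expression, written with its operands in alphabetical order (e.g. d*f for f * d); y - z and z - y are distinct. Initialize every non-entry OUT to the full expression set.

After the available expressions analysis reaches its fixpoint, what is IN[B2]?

Converged values:
  B0:   IN={}   OUT={}
  B1:   IN={}   OUT={b+d}
  B2:   IN={b+d}   OUT={}
  B3:   IN={}   OUT={}
  B4:   IN={}   OUT={f-b}
  B5:   IN={f-b}   OUT={b-f}
  B6:   IN={}   OUT={}

Merge at B2: IN[B2] = OUT[B1] = {b+d}

Answer: {b+d}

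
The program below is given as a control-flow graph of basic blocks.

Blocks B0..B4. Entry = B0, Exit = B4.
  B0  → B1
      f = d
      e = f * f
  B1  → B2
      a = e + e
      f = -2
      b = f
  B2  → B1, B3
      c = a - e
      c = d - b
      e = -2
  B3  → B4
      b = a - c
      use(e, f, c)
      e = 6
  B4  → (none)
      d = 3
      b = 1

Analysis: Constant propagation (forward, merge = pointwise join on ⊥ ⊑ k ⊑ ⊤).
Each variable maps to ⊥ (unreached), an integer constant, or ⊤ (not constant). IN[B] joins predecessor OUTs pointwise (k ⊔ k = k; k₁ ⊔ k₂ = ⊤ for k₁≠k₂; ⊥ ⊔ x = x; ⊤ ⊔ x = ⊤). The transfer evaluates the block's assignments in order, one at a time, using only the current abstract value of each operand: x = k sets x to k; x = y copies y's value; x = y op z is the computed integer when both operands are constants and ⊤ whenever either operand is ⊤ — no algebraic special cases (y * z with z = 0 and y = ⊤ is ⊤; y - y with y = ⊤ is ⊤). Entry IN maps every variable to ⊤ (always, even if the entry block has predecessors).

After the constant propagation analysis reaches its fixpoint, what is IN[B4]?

Converged values:
  B0: | IN=(all ⊤) | OUT=(all ⊤)
  B1: | IN=(all ⊤) | OUT={b:-2, f:-2; rest ⊤}
  B2: | IN={b:-2, f:-2; rest ⊤} | OUT={b:-2, e:-2, f:-2; rest ⊤}
  B3: | IN={b:-2, e:-2, f:-2; rest ⊤} | OUT={e:6, f:-2; rest ⊤}
  B4: | IN={e:6, f:-2; rest ⊤} | OUT={b:1, d:3, e:6, f:-2; rest ⊤}

Merge at B4: IN[B4] = OUT[B3] = {a: ⊤, b: ⊤, c: ⊤, d: ⊤, e: 6, f: -2}

Answer: {a: ⊤, b: ⊤, c: ⊤, d: ⊤, e: 6, f: -2}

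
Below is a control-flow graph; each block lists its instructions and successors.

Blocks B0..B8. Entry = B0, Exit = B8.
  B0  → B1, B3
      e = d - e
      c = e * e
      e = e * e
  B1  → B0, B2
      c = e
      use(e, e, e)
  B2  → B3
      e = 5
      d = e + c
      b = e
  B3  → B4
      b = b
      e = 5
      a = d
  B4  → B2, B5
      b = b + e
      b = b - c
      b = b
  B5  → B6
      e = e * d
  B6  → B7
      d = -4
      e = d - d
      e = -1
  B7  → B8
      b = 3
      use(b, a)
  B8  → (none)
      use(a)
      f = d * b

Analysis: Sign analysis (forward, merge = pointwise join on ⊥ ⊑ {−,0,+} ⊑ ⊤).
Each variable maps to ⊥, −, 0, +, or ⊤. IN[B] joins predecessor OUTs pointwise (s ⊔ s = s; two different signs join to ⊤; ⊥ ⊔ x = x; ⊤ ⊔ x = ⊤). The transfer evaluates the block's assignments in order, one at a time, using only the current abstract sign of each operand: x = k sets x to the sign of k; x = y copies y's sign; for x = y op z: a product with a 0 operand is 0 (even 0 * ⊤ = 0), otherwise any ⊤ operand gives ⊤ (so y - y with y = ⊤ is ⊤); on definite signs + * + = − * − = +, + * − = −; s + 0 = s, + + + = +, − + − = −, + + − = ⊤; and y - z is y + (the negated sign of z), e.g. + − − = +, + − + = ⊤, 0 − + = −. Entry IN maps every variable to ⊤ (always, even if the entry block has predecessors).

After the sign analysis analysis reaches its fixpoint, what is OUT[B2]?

Answer: {a: ⊤, b: +, c: ⊤, d: ⊤, e: +, f: ⊤}

Derivation:
Converged values:
  B0:  IN=(all ⊤)  OUT=(all ⊤)
  B1:  IN=(all ⊤)  OUT=(all ⊤)
  B2:  IN=(all ⊤)  OUT={b:+, e:+; rest ⊤}
  B3:  IN=(all ⊤)  OUT={e:+; rest ⊤}
  B4:  IN={e:+; rest ⊤}  OUT={e:+; rest ⊤}
  B5:  IN={e:+; rest ⊤}  OUT=(all ⊤)
  B6:  IN=(all ⊤)  OUT={d:-, e:-; rest ⊤}
  B7:  IN={d:-, e:-; rest ⊤}  OUT={b:+, d:-, e:-; rest ⊤}
  B8:  IN={b:+, d:-, e:-; rest ⊤}  OUT={b:+, d:-, e:-, f:-; rest ⊤}

Merge at B2: IN[B2] = OUT[B1] ⊔ OUT[B4] = {a: ⊤, b: ⊤, c: ⊤, d: ⊤, e: ⊤, f: ⊤}
Applying B2's transfer function to that IN value gives OUT[B2] (row B2 above).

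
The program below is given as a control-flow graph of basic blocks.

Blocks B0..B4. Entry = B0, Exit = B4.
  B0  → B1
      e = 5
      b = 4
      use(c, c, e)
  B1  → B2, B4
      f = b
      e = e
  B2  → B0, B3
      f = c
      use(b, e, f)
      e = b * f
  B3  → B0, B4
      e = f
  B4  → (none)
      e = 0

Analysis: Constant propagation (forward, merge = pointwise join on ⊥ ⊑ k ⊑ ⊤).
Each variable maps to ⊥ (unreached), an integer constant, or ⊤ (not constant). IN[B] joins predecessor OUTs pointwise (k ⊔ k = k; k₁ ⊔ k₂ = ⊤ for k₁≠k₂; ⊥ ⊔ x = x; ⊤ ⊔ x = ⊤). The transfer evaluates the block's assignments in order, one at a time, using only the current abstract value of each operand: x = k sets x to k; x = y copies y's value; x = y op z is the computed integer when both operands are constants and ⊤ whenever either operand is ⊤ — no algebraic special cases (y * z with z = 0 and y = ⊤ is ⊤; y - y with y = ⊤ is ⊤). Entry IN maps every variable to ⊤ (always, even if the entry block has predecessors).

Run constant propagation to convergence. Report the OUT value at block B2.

Converged values:
  B0:   IN=(all ⊤)   OUT={b:4, e:5; rest ⊤}
  B1:   IN={b:4, e:5; rest ⊤}   OUT={b:4, e:5, f:4; rest ⊤}
  B2:   IN={b:4, e:5, f:4; rest ⊤}   OUT={b:4; rest ⊤}
  B3:   IN={b:4; rest ⊤}   OUT={b:4; rest ⊤}
  B4:   IN={b:4; rest ⊤}   OUT={b:4, e:0; rest ⊤}

Merge at B2: IN[B2] = OUT[B1] = {a: ⊤, b: 4, c: ⊤, d: ⊤, e: 5, f: 4}
Applying B2's transfer function to that IN value gives OUT[B2] (row B2 above).

Answer: {a: ⊤, b: 4, c: ⊤, d: ⊤, e: ⊤, f: ⊤}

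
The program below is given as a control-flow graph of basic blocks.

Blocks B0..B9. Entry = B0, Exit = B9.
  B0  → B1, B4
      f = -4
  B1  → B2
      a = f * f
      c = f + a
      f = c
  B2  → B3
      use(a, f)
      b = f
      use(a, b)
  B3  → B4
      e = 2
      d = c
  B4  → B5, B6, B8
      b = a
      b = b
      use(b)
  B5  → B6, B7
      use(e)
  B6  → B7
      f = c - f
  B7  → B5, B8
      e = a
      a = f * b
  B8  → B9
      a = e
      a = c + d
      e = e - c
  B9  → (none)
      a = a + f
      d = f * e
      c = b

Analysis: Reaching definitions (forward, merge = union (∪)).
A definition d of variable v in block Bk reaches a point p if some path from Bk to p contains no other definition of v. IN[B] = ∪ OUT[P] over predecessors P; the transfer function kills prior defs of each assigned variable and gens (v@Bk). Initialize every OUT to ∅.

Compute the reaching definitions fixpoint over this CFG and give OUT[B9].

Answer: {a@B9, b@B4, c@B9, d@B9, e@B8, f@B0, f@B1, f@B6}

Working:
Converged values:
  B0:  IN={}  OUT={f@B0}
  B1:  IN={f@B0}  OUT={a@B1, c@B1, f@B1}
  B2:  IN={a@B1, c@B1, f@B1}  OUT={a@B1, b@B2, c@B1, f@B1}
  B3:  IN={a@B1, b@B2, c@B1, f@B1}  OUT={a@B1, b@B2, c@B1, d@B3, e@B3, f@B1}
  B4:  IN={a@B1, b@B2, c@B1, d@B3, e@B3, f@B0, f@B1}  OUT={a@B1, b@B4, c@B1, d@B3, e@B3, f@B0, f@B1}
  B5:  IN={a@B1, a@B7, b@B4, c@B1, d@B3, e@B3, e@B7, f@B0, f@B1, f@B6}  OUT={a@B1, a@B7, b@B4, c@B1, d@B3, e@B3, e@B7, f@B0, f@B1, f@B6}
  B6:  IN={a@B1, a@B7, b@B4, c@B1, d@B3, e@B3, e@B7, f@B0, f@B1, f@B6}  OUT={a@B1, a@B7, b@B4, c@B1, d@B3, e@B3, e@B7, f@B6}
  B7:  IN={a@B1, a@B7, b@B4, c@B1, d@B3, e@B3, e@B7, f@B0, f@B1, f@B6}  OUT={a@B7, b@B4, c@B1, d@B3, e@B7, f@B0, f@B1, f@B6}
  B8:  IN={a@B1, a@B7, b@B4, c@B1, d@B3, e@B3, e@B7, f@B0, f@B1, f@B6}  OUT={a@B8, b@B4, c@B1, d@B3, e@B8, f@B0, f@B1, f@B6}
  B9:  IN={a@B8, b@B4, c@B1, d@B3, e@B8, f@B0, f@B1, f@B6}  OUT={a@B9, b@B4, c@B9, d@B9, e@B8, f@B0, f@B1, f@B6}

Merge at B9: IN[B9] = OUT[B8] = {a@B8, b@B4, c@B1, d@B3, e@B8, f@B0, f@B1, f@B6}
Applying B9's transfer function to that IN value gives OUT[B9] (row B9 above).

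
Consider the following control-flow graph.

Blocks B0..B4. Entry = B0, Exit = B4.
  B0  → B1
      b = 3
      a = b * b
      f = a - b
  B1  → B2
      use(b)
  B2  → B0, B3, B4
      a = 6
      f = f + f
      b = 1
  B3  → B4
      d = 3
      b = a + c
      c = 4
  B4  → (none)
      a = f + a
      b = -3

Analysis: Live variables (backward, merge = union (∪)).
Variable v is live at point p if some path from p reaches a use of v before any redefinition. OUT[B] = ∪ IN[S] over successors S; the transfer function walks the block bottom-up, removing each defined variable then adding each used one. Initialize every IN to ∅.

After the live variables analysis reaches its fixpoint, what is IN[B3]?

Converged values:
  B0:  IN={c}  OUT={b, c, f}
  B1:  IN={b, c, f}  OUT={c, f}
  B2:  IN={c, f}  OUT={a, c, f}
  B3:  IN={a, c, f}  OUT={a, f}
  B4:  IN={a, f}  OUT={}

Merge at B3: OUT[B3] = IN[B4] = {a, f}
Applying B3's transfer function to that OUT value gives IN[B3] (row B3 above).

Answer: {a, c, f}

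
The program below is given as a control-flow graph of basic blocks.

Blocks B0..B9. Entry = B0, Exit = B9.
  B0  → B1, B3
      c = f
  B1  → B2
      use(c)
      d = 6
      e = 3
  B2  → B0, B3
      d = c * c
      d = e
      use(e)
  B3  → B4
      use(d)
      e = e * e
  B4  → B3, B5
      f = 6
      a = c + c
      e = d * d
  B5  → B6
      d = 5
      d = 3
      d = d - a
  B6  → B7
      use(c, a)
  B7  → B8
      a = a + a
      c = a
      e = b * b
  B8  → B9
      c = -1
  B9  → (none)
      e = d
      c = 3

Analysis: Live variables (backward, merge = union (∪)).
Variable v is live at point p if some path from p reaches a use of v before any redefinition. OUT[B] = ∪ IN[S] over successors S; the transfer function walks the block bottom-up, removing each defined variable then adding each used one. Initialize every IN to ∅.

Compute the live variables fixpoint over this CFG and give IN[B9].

Answer: {d}

Working:
Converged values:
  B0:   IN={b, d, e, f}   OUT={b, c, d, e, f}
  B1:   IN={b, c, f}   OUT={b, c, e, f}
  B2:   IN={b, c, e, f}   OUT={b, c, d, e, f}
  B3:   IN={b, c, d, e}   OUT={b, c, d}
  B4:   IN={b, c, d}   OUT={a, b, c, d, e}
  B5:   IN={a, b, c}   OUT={a, b, c, d}
  B6:   IN={a, b, c, d}   OUT={a, b, d}
  B7:   IN={a, b, d}   OUT={d}
  B8:   IN={d}   OUT={d}
  B9:   IN={d}   OUT={}

B9 is the boundary node: OUT[B9] = {}
Applying B9's transfer function to that OUT value gives IN[B9] (row B9 above).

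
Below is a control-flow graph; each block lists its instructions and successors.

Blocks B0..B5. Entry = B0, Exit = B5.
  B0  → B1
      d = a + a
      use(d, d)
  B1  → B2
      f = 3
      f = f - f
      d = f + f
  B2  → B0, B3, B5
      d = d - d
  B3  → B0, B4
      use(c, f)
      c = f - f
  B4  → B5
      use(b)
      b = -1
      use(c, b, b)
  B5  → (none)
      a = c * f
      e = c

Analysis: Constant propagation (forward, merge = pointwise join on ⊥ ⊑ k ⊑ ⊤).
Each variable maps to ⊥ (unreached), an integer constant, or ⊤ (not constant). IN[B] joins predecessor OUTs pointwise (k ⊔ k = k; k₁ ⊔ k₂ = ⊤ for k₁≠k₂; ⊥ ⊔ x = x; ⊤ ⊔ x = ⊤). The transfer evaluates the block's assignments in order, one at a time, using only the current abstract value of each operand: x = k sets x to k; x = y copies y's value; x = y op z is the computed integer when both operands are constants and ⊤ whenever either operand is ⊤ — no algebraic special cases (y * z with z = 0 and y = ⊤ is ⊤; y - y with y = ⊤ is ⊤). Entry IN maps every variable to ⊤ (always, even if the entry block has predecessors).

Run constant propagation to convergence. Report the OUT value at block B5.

Fixpoint table:
  B0: | IN=(all ⊤) | OUT=(all ⊤)
  B1: | IN=(all ⊤) | OUT={d:0, f:0; rest ⊤}
  B2: | IN={d:0, f:0; rest ⊤} | OUT={d:0, f:0; rest ⊤}
  B3: | IN={d:0, f:0; rest ⊤} | OUT={c:0, d:0, f:0; rest ⊤}
  B4: | IN={c:0, d:0, f:0; rest ⊤} | OUT={b:-1, c:0, d:0, f:0; rest ⊤}
  B5: | IN={d:0, f:0; rest ⊤} | OUT={d:0, f:0; rest ⊤}

Merge at B5: IN[B5] = OUT[B2] ⊔ OUT[B4] = {a: ⊤, b: ⊤, c: ⊤, d: 0, e: ⊤, f: 0}
Applying B5's transfer function to that IN value gives OUT[B5] (row B5 above).

Answer: {a: ⊤, b: ⊤, c: ⊤, d: 0, e: ⊤, f: 0}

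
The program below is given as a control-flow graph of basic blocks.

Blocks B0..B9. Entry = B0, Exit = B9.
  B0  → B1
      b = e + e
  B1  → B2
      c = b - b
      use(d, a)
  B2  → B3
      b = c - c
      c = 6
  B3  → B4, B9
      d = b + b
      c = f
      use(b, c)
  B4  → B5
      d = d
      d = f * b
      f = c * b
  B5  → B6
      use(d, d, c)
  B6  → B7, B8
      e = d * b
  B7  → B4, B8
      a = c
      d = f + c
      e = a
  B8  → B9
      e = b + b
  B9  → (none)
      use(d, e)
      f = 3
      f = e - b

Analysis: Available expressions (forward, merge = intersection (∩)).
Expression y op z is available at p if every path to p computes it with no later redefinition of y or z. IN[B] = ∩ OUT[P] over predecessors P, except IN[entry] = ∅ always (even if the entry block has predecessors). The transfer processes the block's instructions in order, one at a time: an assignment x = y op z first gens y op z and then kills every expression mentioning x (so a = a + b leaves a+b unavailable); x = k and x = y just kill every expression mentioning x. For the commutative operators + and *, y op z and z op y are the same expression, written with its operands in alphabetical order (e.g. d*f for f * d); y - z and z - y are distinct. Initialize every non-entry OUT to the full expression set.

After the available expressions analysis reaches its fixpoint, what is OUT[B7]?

Answer: {b*c, b+b, c+f}

Trace:
Per-block solution:
  B0:  IN={}  OUT={e+e}
  B1:  IN={e+e}  OUT={b-b, e+e}
  B2:  IN={b-b, e+e}  OUT={e+e}
  B3:  IN={e+e}  OUT={b+b, e+e}
  B4:  IN={b+b}  OUT={b*c, b+b}
  B5:  IN={b*c, b+b}  OUT={b*c, b+b}
  B6:  IN={b*c, b+b}  OUT={b*c, b*d, b+b}
  B7:  IN={b*c, b*d, b+b}  OUT={b*c, b+b, c+f}
  B8:  IN={b*c, b+b}  OUT={b*c, b+b}
  B9:  IN={b+b}  OUT={b+b, e-b}

Merge at B7: IN[B7] = OUT[B6] = {b*c, b*d, b+b}
Applying B7's transfer function to that IN value gives OUT[B7] (row B7 above).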